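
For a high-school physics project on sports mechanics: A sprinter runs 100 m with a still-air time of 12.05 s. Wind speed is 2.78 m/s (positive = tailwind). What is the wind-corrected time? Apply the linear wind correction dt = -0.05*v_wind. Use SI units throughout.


dt = -0.05 * v_wind = -0.05 * 2.78 = -0.139 s
t_corrected = t_still + dt = 12.05 + (-0.139)
t_corrected = 11.911 s

11.911 s


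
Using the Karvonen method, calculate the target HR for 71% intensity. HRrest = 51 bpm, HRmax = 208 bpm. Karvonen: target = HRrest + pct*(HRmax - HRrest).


Target = HRrest + pct*(HRmax - HRrest)
Heart rate reserve = HRmax - HRrest = 208 - 51 = 157 bpm
Fraction = 71% = 0.71
Target = 51 + 0.71 * 157
Target = 51 + 111.47 = 162.47 bpm

162.47 bpm


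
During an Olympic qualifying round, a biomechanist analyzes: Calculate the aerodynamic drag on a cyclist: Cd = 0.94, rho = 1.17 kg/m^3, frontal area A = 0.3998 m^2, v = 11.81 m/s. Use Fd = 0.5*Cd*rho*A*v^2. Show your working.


Fd = 0.5 * Cd * rho * A * v^2
Fd = 0.5 * 0.94 * 1.17 * 0.3998 * 11.81^2
v^2 = 139.4761
Fd = 0.5 * 0.94 * 1.17 * 0.3998 * 139.4761 = 30.6638 N

30.6638 N


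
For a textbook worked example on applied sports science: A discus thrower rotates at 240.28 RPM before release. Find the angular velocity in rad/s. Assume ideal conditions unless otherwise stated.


omega = RPM * 2 * pi / 60
omega = 240.28 * 2 * 3.14159 / 60
omega = 1509.7238 / 60 = 25.1621 rad/s

25.1621 rad/s


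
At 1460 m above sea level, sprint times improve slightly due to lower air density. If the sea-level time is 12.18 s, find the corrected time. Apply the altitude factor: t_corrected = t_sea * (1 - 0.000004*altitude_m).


Correction factor = 1 - 0.000004 * 1460 = 0.99416
t_corrected = t_sea * factor = 12.18 * 0.99416
t_corrected = 12.1089 s

12.1089 s


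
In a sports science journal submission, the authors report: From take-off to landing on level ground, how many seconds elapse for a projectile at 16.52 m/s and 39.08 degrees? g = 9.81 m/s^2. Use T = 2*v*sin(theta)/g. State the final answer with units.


T = 2*v*sin(theta)/g
sin(theta) = sin(39.08 deg) = 0.6304
T = 2*16.52*0.6304 / 9.81
T = 20.8286 / 9.81 = 2.1232 s

2.1232 s


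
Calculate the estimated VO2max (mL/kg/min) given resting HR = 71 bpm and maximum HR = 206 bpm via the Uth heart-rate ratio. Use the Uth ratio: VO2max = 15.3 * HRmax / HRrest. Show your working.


VO2max = 15.3 * HRmax / HRrest
VO2max = 15.3 * 206 / 71
VO2max = 3151.8 / 71 = 44.3915 mL/kg/min

44.3915 mL/kg/min


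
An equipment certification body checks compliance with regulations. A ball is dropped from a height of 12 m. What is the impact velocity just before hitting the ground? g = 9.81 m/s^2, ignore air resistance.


v = sqrt(2 * g * h)
v = sqrt(2 * 9.81 * 12)
v = sqrt(235.44) = 15.3441 m/s

15.3441 m/s


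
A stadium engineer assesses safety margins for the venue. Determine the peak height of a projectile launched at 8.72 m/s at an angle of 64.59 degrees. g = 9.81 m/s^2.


H = (v*sin(theta))^2 / (2*g)
vy = v*sin(theta) = 8.72 * sin(64.59 deg) = 7.8764 m/s
H = vy^2 / (2*g) = 62.0382 / (2*9.81)
H = 62.0382 / 19.62 = 3.162 m

3.162 m


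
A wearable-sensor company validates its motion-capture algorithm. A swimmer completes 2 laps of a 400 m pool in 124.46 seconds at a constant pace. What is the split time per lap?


Split time = total_time / n_laps = 124.46 / 2
Split time = 62.23 s per lap

62.23 s


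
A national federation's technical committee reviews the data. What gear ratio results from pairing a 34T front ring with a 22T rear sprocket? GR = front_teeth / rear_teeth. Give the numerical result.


GR = front_teeth / rear_teeth
GR = 34 / 22
GR = 1.5455

1.5455


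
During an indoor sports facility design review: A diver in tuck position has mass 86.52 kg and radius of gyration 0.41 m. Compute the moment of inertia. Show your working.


I = m * k^2
I = 86.52 * 0.41^2
I = 86.52 * 0.1681 = 14.544 kg*m^2

14.544 kg*m^2


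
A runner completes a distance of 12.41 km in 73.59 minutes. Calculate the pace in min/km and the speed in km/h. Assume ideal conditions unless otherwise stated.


Pace = time / distance = 73.59 min / 12.41 km = 5.9299 min/km
Speed = distance / time_in_hours = 12.41 / 1.2265 hr
Speed = 10.1182 km/h

5.9299 min/km, 10.1182 km/h


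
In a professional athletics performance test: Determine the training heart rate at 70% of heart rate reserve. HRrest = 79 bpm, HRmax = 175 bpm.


Target = HRrest + pct*(HRmax - HRrest)
Heart rate reserve = HRmax - HRrest = 175 - 79 = 96 bpm
Fraction = 70% = 0.7
Target = 79 + 0.7 * 96
Target = 79 + 67.2 = 146.2 bpm

146.2 bpm


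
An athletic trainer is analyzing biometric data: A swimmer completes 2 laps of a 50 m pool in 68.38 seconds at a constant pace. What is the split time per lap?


Split time = total_time / n_laps = 68.38 / 2
Split time = 34.19 s per lap

34.19 s


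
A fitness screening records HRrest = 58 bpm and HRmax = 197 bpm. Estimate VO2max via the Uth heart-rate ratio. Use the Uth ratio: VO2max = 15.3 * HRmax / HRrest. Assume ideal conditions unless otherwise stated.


VO2max = 15.3 * HRmax / HRrest
VO2max = 15.3 * 197 / 58
VO2max = 3014.1 / 58 = 51.9672 mL/kg/min

51.9672 mL/kg/min


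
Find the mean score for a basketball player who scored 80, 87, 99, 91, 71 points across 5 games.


Average = sum / n
Sum = 428
Average = 428 / 5 = 85.6

85.6


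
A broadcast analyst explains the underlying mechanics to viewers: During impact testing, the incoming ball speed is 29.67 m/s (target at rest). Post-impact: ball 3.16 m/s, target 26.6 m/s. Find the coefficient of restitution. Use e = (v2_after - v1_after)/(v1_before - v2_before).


e = (v2_after - v1_after) / (v1_before - v2_before)
Numerator = 26.6 - 3.16 = 23.44
Denominator = 29.67 - 0 = 29.67
e = 23.44 / 29.67 = 0.79

0.79


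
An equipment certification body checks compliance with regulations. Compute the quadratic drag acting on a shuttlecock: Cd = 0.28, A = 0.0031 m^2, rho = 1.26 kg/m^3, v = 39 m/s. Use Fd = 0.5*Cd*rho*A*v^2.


Fd = 0.5 * Cd * rho * A * v^2
Fd = 0.5 * 0.28 * 1.26 * 0.0031 * 39^2
v^2 = 1521
Fd = 0.5 * 0.28 * 1.26 * 0.0031 * 1521 = 0.8317 N

0.8317 N


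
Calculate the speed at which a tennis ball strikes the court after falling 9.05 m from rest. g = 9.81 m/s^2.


v = sqrt(2 * g * h)
v = sqrt(2 * 9.81 * 9.05)
v = sqrt(177.561) = 13.3252 m/s

13.3252 m/s


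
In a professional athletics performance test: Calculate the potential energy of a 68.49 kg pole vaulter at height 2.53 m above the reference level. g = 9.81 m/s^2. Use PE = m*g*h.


PE = m * g * h
PE = 68.49 * 9.81 * 2.53
PE = 671.8869 * 2.53 = 1699.8739 J

1699.8739 J


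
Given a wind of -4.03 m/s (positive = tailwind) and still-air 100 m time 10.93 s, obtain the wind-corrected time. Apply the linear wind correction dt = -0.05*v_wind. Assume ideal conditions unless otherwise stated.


dt = -0.05 * v_wind = -0.05 * -4.03 = 0.2015 s
t_corrected = t_still + dt = 10.93 + (0.2015)
t_corrected = 11.1315 s

11.1315 s


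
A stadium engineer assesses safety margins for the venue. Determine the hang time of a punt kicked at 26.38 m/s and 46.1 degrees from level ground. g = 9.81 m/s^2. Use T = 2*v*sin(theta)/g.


T = 2*v*sin(theta)/g
sin(theta) = sin(46.1 deg) = 0.7206
T = 2*26.38*0.7206 / 9.81
T = 38.0163 / 9.81 = 3.8753 s

3.8753 s


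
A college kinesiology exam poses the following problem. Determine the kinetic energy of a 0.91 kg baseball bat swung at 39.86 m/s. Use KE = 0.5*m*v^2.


KE = 0.5 * m * v^2
KE = 0.5 * 0.91 * 39.86^2
KE = 0.5 * 0.91 * 1588.8196 = 722.9129 J

722.9129 J


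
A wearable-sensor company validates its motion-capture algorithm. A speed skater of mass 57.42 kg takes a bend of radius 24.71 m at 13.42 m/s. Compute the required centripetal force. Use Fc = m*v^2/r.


Fc = m * v^2 / r
v^2 = 13.42^2 = 180.0964
Fc = 57.42 * 180.0964 / 24.71
Fc = 10341.1353 / 24.71 = 418.5 N

418.5 N


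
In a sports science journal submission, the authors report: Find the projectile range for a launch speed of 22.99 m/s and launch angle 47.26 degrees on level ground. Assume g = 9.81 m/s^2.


R = v^2 * sin(2*theta) / g
Convert angle to radians: theta = 47.26 deg = 0.8248 rad
sin(2*theta) = sin(1.6497) = 0.9969
R = 22.99^2 * 0.9969 / 9.81
R = 528.5401 * 0.9969 / 9.81 = 53.7101 m

53.7101 m


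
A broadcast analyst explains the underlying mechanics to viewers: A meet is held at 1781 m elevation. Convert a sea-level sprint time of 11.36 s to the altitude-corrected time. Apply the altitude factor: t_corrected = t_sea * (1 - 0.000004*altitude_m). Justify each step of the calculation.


Correction factor = 1 - 0.000004 * 1781 = 0.992876
t_corrected = t_sea * factor = 11.36 * 0.992876
t_corrected = 11.2791 s

11.2791 s


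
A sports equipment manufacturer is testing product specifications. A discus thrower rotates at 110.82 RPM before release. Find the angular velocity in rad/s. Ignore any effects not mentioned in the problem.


omega = RPM * 2 * pi / 60
omega = 110.82 * 2 * 3.14159 / 60
omega = 696.3026 / 60 = 11.605 rad/s

11.605 rad/s


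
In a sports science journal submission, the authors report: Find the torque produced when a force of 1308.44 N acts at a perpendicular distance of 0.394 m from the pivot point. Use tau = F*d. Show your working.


tau = F * d
tau = 1308.44 * 0.394
tau = 515.5254 N*m

515.5254 N*m


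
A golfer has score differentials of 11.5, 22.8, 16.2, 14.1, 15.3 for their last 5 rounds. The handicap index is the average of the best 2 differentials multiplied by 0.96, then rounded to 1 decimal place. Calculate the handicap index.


All differentials: 11.5, 22.8, 16.2, 14.1, 15.3
Sorted: 11.5, 14.1, 15.3, 16.2, 22.8
Best 2: 11.5, 14.1
Average of best = 25.6 / 2 = 12.8
Raw index = 12.8 * 0.96 = 12.288
Handicap index = round(12.288, 1) = 12.3

12.3


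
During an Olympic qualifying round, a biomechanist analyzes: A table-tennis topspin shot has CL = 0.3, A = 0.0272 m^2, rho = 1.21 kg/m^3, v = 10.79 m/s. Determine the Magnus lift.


FM = 0.5 * CL * rho * A * v^2
FM = 0.5 * 0.3 * 1.21 * 0.0272 * 10.79^2
v^2 = 116.4241
FM = 0.5 * 0.3 * 1.21 * 0.0272 * 116.4241 = 0.5748 N

0.5748 N


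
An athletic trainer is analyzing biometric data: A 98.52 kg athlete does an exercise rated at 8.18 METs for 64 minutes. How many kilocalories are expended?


kcal = MET * mass * time_hr
Convert time: 64 min = 1.0667 hr
kcal = 8.18 * 98.52 * 1.0667
kcal = 859.6198 kcal

859.6198 kcal


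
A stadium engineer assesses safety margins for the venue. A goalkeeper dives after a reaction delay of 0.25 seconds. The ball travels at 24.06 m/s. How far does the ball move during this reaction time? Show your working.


d = v * t
d = 24.06 * 0.25
d = 6.015 m

6.015 m


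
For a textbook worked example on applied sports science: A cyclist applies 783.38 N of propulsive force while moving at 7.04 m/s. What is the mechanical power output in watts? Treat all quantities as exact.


P = F * v
P = 783.38 * 7.04
P = 5514.9952 W

5514.9952 W


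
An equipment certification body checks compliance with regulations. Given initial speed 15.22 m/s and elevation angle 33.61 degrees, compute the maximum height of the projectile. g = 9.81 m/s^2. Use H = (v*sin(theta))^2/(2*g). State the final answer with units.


H = (v*sin(theta))^2 / (2*g)
vy = v*sin(theta) = 15.22 * sin(33.61 deg) = 8.4248 m/s
H = vy^2 / (2*g) = 70.9778 / (2*9.81)
H = 70.9778 / 19.62 = 3.6176 m

3.6176 m


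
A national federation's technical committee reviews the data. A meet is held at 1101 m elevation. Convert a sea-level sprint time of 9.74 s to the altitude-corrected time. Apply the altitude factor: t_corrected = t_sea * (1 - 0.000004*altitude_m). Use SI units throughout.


Correction factor = 1 - 0.000004 * 1101 = 0.995596
t_corrected = t_sea * factor = 9.74 * 0.995596
t_corrected = 9.6971 s

9.6971 s


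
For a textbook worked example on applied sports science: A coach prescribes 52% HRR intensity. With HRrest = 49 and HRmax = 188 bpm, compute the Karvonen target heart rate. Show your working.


Target = HRrest + pct*(HRmax - HRrest)
Heart rate reserve = HRmax - HRrest = 188 - 49 = 139 bpm
Fraction = 52% = 0.52
Target = 49 + 0.52 * 139
Target = 49 + 72.28 = 121.28 bpm

121.28 bpm


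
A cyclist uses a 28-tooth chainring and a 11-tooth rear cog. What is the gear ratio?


GR = front_teeth / rear_teeth
GR = 28 / 11
GR = 2.5455

2.5455


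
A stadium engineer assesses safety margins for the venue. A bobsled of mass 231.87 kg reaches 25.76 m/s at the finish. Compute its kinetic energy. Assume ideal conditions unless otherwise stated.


KE = 0.5 * m * v^2
KE = 0.5 * 231.87 * 25.76^2
KE = 0.5 * 231.87 * 663.5776 = 76931.8691 J

76931.8691 J


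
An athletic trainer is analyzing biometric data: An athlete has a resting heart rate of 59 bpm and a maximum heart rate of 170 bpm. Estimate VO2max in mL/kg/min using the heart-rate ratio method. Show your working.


VO2max = 15.3 * HRmax / HRrest
VO2max = 15.3 * 170 / 59
VO2max = 2601 / 59 = 44.0847 mL/kg/min

44.0847 mL/kg/min


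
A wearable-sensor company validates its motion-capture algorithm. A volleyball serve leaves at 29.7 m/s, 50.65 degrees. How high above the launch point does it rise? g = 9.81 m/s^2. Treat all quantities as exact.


H = (v*sin(theta))^2 / (2*g)
vy = v*sin(theta) = 29.7 * sin(50.65 deg) = 22.9666 m/s
H = vy^2 / (2*g) = 527.4661 / (2*9.81)
H = 527.4661 / 19.62 = 26.8841 m

26.8841 m


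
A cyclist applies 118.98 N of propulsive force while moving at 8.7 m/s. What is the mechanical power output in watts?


P = F * v
P = 118.98 * 8.7
P = 1035.126 W

1035.126 W


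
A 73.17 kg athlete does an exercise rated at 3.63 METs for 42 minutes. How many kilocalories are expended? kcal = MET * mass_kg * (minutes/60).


kcal = MET * mass * time_hr
Convert time: 42 min = 0.7 hr
kcal = 3.63 * 73.17 * 0.7
kcal = 185.925 kcal

185.925 kcal


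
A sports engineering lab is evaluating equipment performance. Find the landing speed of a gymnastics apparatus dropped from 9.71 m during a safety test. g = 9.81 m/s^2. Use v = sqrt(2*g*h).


v = sqrt(2 * g * h)
v = sqrt(2 * 9.81 * 9.71)
v = sqrt(190.5102) = 13.8025 m/s

13.8025 m/s


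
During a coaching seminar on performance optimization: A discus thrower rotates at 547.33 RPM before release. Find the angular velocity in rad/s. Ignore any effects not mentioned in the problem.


omega = RPM * 2 * pi / 60
omega = 547.33 * 2 * 3.14159 / 60
omega = 3438.9758 / 60 = 57.3163 rad/s

57.3163 rad/s


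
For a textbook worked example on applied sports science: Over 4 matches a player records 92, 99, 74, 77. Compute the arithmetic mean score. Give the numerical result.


Average = sum / n
Sum = 342
Average = 342 / 4 = 85.5

85.5


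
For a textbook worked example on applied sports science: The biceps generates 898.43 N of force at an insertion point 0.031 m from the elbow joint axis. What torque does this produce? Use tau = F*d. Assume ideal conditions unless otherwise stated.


tau = F * d
tau = 898.43 * 0.031
tau = 27.8513 N*m

27.8513 N*m


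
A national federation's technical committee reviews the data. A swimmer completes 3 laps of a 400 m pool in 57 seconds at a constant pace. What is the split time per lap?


Split time = total_time / n_laps = 57 / 3
Split time = 19 s per lap

19 s


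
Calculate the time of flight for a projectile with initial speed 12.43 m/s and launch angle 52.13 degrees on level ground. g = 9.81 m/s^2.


T = 2*v*sin(theta)/g
sin(theta) = sin(52.13 deg) = 0.7894
T = 2*12.43*0.7894 / 9.81
T = 19.6246 / 9.81 = 2.0005 s

2.0005 s


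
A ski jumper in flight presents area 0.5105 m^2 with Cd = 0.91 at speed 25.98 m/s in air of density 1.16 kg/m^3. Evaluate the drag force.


Fd = 0.5 * Cd * rho * A * v^2
Fd = 0.5 * 0.91 * 1.16 * 0.5105 * 25.98^2
v^2 = 674.9604
Fd = 0.5 * 0.91 * 1.16 * 0.5105 * 674.9604 = 181.8626 N

181.8626 N


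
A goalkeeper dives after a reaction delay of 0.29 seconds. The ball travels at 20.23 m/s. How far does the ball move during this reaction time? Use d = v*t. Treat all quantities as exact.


d = v * t
d = 20.23 * 0.29
d = 5.8667 m

5.8667 m


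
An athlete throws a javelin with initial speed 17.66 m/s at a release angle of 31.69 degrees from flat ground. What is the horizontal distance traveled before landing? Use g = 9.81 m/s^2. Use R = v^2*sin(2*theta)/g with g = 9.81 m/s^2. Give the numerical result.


R = v^2 * sin(2*theta) / g
Convert angle to radians: theta = 31.69 deg = 0.5531 rad
sin(2*theta) = sin(1.1062) = 0.894
R = 17.66^2 * 0.894 / 9.81
R = 311.8756 * 0.894 / 9.81 = 28.4216 m

28.4216 m


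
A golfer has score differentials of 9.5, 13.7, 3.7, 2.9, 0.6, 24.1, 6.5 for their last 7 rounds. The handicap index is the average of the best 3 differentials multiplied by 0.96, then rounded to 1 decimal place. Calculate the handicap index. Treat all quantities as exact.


All differentials: 9.5, 13.7, 3.7, 2.9, 0.6, 24.1, 6.5
Sorted: 0.6, 2.9, 3.7, 6.5, 9.5, 13.7, 24.1
Best 3: 0.6, 2.9, 3.7
Average of best = 7.2 / 3 = 2.4
Raw index = 2.4 * 0.96 = 2.304
Handicap index = round(2.304, 1) = 2.3

2.3


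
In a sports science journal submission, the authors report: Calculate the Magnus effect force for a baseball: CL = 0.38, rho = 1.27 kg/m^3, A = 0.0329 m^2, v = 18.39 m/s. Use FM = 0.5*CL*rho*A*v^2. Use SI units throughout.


FM = 0.5 * CL * rho * A * v^2
FM = 0.5 * 0.38 * 1.27 * 0.0329 * 18.39^2
v^2 = 338.1921
FM = 0.5 * 0.38 * 1.27 * 0.0329 * 338.1921 = 2.6848 N

2.6848 N


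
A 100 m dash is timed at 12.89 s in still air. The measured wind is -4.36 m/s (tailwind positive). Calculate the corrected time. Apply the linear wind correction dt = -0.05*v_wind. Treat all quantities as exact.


dt = -0.05 * v_wind = -0.05 * -4.36 = 0.218 s
t_corrected = t_still + dt = 12.89 + (0.218)
t_corrected = 13.108 s

13.108 s


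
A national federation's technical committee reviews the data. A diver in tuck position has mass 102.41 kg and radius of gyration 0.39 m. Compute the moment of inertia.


I = m * k^2
I = 102.41 * 0.39^2
I = 102.41 * 0.1521 = 15.5766 kg*m^2

15.5766 kg*m^2


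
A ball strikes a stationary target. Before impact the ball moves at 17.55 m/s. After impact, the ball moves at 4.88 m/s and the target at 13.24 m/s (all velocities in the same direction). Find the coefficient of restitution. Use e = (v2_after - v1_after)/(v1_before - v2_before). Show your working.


e = (v2_after - v1_after) / (v1_before - v2_before)
Numerator = 13.24 - 4.88 = 8.36
Denominator = 17.55 - 0 = 17.55
e = 8.36 / 17.55 = 0.4764

0.4764


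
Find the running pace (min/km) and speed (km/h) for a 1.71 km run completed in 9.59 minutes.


Pace = time / distance = 9.59 min / 1.71 km = 5.6082 min/km
Speed = distance / time_in_hours = 1.71 / 0.1598 hr
Speed = 10.6986 km/h

5.6082 min/km, 10.6986 km/h


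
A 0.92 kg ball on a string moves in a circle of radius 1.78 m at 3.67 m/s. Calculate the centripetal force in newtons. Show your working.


Fc = m * v^2 / r
v^2 = 3.67^2 = 13.4689
Fc = 0.92 * 13.4689 / 1.78
Fc = 12.3914 / 1.78 = 6.9615 N

6.9615 N


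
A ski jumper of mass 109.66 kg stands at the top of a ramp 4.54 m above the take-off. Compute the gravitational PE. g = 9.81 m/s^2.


PE = m * g * h
PE = 109.66 * 9.81 * 4.54
PE = 1075.7646 * 4.54 = 4883.9713 J

4883.9713 J


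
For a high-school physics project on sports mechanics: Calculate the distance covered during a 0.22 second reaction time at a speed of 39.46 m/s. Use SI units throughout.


d = v * t
d = 39.46 * 0.22
d = 8.6812 m

8.6812 m


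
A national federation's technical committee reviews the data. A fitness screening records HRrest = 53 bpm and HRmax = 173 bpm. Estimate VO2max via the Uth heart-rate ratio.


VO2max = 15.3 * HRmax / HRrest
VO2max = 15.3 * 173 / 53
VO2max = 2646.9 / 53 = 49.9415 mL/kg/min

49.9415 mL/kg/min


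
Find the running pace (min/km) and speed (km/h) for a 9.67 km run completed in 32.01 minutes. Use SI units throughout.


Pace = time / distance = 32.01 min / 9.67 km = 3.3102 min/km
Speed = distance / time_in_hours = 9.67 / 0.5335 hr
Speed = 18.1256 km/h

3.3102 min/km, 18.1256 km/h


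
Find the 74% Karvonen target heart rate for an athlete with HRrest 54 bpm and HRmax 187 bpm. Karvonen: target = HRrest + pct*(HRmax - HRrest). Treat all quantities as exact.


Target = HRrest + pct*(HRmax - HRrest)
Heart rate reserve = HRmax - HRrest = 187 - 54 = 133 bpm
Fraction = 74% = 0.74
Target = 54 + 0.74 * 133
Target = 54 + 98.42 = 152.42 bpm

152.42 bpm


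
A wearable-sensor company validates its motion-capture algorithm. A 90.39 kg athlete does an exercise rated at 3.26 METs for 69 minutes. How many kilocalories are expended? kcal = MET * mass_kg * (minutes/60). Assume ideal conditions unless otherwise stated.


kcal = MET * mass * time_hr
Convert time: 69 min = 1.15 hr
kcal = 3.26 * 90.39 * 1.15
kcal = 338.8721 kcal

338.8721 kcal


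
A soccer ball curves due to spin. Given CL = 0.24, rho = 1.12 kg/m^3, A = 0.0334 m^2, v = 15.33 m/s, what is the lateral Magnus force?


FM = 0.5 * CL * rho * A * v^2
FM = 0.5 * 0.24 * 1.12 * 0.0334 * 15.33^2
v^2 = 235.0089
FM = 0.5 * 0.24 * 1.12 * 0.0334 * 235.0089 = 1.0549 N

1.0549 N


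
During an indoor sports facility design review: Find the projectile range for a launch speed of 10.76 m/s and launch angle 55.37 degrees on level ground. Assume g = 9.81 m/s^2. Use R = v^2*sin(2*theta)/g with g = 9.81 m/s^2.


R = v^2 * sin(2*theta) / g
Convert angle to radians: theta = 55.37 deg = 0.9664 rad
sin(2*theta) = sin(1.9328) = 0.9352
R = 10.76^2 * 0.9352 / 9.81
R = 115.7776 * 0.9352 / 9.81 = 11.0372 m

11.0372 m


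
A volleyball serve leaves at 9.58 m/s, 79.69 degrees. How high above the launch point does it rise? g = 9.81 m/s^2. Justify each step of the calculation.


H = (v*sin(theta))^2 / (2*g)
vy = v*sin(theta) = 9.58 * sin(79.69 deg) = 9.4253 m/s
H = vy^2 / (2*g) = 88.8366 / (2*9.81)
H = 88.8366 / 19.62 = 4.5279 m

4.5279 m


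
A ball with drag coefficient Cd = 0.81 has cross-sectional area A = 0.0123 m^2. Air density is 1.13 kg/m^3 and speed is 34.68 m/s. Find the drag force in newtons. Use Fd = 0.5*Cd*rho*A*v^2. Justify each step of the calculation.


Fd = 0.5 * Cd * rho * A * v^2
Fd = 0.5 * 0.81 * 1.13 * 0.0123 * 34.68^2
v^2 = 1202.7024
Fd = 0.5 * 0.81 * 1.13 * 0.0123 * 1202.7024 = 6.7701 N

6.7701 N


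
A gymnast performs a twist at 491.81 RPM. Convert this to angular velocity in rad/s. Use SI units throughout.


omega = RPM * 2 * pi / 60
omega = 491.81 * 2 * 3.14159 / 60
omega = 3090.1334 / 60 = 51.5022 rad/s

51.5022 rad/s


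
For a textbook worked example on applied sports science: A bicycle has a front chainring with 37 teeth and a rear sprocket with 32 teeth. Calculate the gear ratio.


GR = front_teeth / rear_teeth
GR = 37 / 32
GR = 1.1562

1.1562


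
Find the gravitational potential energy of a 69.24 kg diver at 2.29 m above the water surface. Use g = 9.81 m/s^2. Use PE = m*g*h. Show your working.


PE = m * g * h
PE = 69.24 * 9.81 * 2.29
PE = 679.2444 * 2.29 = 1555.4697 J

1555.4697 J


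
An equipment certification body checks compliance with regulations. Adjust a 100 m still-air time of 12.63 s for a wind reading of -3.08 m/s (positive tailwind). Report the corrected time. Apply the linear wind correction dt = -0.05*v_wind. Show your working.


dt = -0.05 * v_wind = -0.05 * -3.08 = 0.154 s
t_corrected = t_still + dt = 12.63 + (0.154)
t_corrected = 12.784 s

12.784 s


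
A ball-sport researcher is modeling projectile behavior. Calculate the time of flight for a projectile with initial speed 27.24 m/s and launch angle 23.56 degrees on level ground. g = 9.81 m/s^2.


T = 2*v*sin(theta)/g
sin(theta) = sin(23.56 deg) = 0.3997
T = 2*27.24*0.3997 / 9.81
T = 21.7762 / 9.81 = 2.2198 s

2.2198 s


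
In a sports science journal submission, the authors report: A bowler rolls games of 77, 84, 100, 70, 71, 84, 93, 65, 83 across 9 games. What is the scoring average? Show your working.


Average = sum / n
Sum = 727
Average = 727 / 9 = 80.7778

80.7778


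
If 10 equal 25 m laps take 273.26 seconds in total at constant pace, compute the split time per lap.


Split time = total_time / n_laps = 273.26 / 10
Split time = 27.326 s per lap

27.326 s


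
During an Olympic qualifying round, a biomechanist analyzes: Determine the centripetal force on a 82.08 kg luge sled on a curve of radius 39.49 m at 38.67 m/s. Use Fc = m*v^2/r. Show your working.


Fc = m * v^2 / r
v^2 = 38.67^2 = 1495.3689
Fc = 82.08 * 1495.3689 / 39.49
Fc = 122739.8793 / 39.49 = 3108.1256 N

3108.1256 N


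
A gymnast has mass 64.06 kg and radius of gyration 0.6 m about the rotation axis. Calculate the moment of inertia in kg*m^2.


I = m * k^2
I = 64.06 * 0.6^2
I = 64.06 * 0.36 = 23.0616 kg*m^2

23.0616 kg*m^2


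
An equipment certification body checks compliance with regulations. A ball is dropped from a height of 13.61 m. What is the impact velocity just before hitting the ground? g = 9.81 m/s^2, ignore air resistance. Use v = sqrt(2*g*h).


v = sqrt(2 * g * h)
v = sqrt(2 * 9.81 * 13.61)
v = sqrt(267.0282) = 16.341 m/s

16.341 m/s


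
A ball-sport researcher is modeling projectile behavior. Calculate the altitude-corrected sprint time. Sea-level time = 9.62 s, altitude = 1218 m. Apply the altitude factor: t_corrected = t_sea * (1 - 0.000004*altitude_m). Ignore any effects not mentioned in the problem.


Correction factor = 1 - 0.000004 * 1218 = 0.995128
t_corrected = t_sea * factor = 9.62 * 0.995128
t_corrected = 9.5731 s

9.5731 s


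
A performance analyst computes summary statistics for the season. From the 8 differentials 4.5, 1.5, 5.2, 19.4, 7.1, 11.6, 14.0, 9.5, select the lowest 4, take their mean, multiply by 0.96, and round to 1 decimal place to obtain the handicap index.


All differentials: 4.5, 1.5, 5.2, 19.4, 7.1, 11.6, 14.0, 9.5
Sorted: 1.5, 4.5, 5.2, 7.1, 9.5, 11.6, 14.0, 19.4
Best 4: 1.5, 4.5, 5.2, 7.1
Average of best = 18.3 / 4 = 4.575
Raw index = 4.575 * 0.96 = 4.392
Handicap index = round(4.392, 1) = 4.4

4.4


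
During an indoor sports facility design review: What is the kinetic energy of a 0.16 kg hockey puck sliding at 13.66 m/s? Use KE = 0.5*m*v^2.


KE = 0.5 * m * v^2
KE = 0.5 * 0.16 * 13.66^2
KE = 0.5 * 0.16 * 186.5956 = 14.9276 J

14.9276 J


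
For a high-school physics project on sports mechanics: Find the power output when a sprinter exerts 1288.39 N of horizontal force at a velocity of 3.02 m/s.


P = F * v
P = 1288.39 * 3.02
P = 3890.9378 W

3890.9378 W


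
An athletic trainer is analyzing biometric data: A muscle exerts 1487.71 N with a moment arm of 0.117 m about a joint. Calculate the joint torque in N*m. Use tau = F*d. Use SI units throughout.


tau = F * d
tau = 1487.71 * 0.117
tau = 174.0621 N*m

174.0621 N*m


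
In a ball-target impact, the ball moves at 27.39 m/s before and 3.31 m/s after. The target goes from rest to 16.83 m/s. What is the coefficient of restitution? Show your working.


e = (v2_after - v1_after) / (v1_before - v2_before)
Numerator = 16.83 - 3.31 = 13.52
Denominator = 27.39 - 0 = 27.39
e = 13.52 / 27.39 = 0.4936

0.4936


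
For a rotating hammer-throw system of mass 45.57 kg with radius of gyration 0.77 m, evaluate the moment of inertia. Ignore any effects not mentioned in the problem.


I = m * k^2
I = 45.57 * 0.77^2
I = 45.57 * 0.5929 = 27.0185 kg*m^2

27.0185 kg*m^2


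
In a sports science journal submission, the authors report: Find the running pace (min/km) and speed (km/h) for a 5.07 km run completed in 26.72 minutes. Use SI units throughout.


Pace = time / distance = 26.72 min / 5.07 km = 5.2702 min/km
Speed = distance / time_in_hours = 5.07 / 0.4453 hr
Speed = 11.3847 km/h

5.2702 min/km, 11.3847 km/h


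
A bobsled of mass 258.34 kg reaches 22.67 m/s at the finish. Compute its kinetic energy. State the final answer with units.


KE = 0.5 * m * v^2
KE = 0.5 * 258.34 * 22.67^2
KE = 0.5 * 258.34 * 513.9289 = 66384.196 J

66384.196 J


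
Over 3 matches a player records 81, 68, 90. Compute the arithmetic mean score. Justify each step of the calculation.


Average = sum / n
Sum = 239
Average = 239 / 3 = 79.6667

79.6667


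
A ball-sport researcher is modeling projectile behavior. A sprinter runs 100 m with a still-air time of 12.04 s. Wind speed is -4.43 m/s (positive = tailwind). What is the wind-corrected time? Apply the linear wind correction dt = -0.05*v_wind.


dt = -0.05 * v_wind = -0.05 * -4.43 = 0.2215 s
t_corrected = t_still + dt = 12.04 + (0.2215)
t_corrected = 12.2615 s

12.2615 s


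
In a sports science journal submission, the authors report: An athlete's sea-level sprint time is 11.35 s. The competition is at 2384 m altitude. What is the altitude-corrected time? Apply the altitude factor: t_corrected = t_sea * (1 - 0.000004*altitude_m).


Correction factor = 1 - 0.000004 * 2384 = 0.990464
t_corrected = t_sea * factor = 11.35 * 0.990464
t_corrected = 11.2418 s

11.2418 s


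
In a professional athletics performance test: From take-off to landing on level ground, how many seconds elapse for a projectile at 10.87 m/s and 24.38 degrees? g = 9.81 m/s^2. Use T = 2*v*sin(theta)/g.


T = 2*v*sin(theta)/g
sin(theta) = sin(24.38 deg) = 0.4128
T = 2*10.87*0.4128 / 9.81
T = 8.974 / 9.81 = 0.9148 s

0.9148 s


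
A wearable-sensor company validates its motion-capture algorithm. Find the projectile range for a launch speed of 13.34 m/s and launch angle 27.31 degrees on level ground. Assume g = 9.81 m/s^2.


R = v^2 * sin(2*theta) / g
Convert angle to radians: theta = 27.31 deg = 0.4766 rad
sin(2*theta) = sin(0.9533) = 0.8153
R = 13.34^2 * 0.8153 / 9.81
R = 177.9556 * 0.8153 / 9.81 = 14.7903 m

14.7903 m


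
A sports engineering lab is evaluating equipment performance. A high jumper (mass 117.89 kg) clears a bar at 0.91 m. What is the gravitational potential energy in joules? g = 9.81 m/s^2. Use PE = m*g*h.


PE = m * g * h
PE = 117.89 * 9.81 * 0.91
PE = 1156.5009 * 0.91 = 1052.4158 J

1052.4158 J


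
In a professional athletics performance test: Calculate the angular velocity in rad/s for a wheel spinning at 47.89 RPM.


omega = RPM * 2 * pi / 60
omega = 47.89 * 2 * 3.14159 / 60
omega = 300.9017 / 60 = 5.015 rad/s

5.015 rad/s


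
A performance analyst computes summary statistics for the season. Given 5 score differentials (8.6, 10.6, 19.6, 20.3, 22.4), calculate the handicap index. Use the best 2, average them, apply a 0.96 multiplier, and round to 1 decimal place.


All differentials: 8.6, 10.6, 19.6, 20.3, 22.4
Sorted: 8.6, 10.6, 19.6, 20.3, 22.4
Best 2: 8.6, 10.6
Average of best = 19.2 / 2 = 9.6
Raw index = 9.6 * 0.96 = 9.216
Handicap index = round(9.216, 1) = 9.2

9.2


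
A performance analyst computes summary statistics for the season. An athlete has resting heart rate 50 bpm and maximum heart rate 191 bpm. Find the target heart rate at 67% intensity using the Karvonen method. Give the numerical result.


Target = HRrest + pct*(HRmax - HRrest)
Heart rate reserve = HRmax - HRrest = 191 - 50 = 141 bpm
Fraction = 67% = 0.67
Target = 50 + 0.67 * 141
Target = 50 + 94.47 = 144.47 bpm

144.47 bpm


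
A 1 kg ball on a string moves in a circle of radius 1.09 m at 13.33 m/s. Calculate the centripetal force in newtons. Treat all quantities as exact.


Fc = m * v^2 / r
v^2 = 13.33^2 = 177.6889
Fc = 1 * 177.6889 / 1.09
Fc = 177.6889 / 1.09 = 163.0173 N

163.0173 N


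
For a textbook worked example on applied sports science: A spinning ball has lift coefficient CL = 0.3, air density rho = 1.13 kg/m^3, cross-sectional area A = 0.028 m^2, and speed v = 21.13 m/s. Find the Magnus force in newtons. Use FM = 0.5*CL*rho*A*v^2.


FM = 0.5 * CL * rho * A * v^2
FM = 0.5 * 0.3 * 1.13 * 0.028 * 21.13^2
v^2 = 446.4769
FM = 0.5 * 0.3 * 1.13 * 0.028 * 446.4769 = 2.119 N

2.119 N


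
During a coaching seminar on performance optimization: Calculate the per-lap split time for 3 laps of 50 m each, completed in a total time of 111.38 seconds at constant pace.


Split time = total_time / n_laps = 111.38 / 3
Split time = 37.1267 s per lap

37.1267 s


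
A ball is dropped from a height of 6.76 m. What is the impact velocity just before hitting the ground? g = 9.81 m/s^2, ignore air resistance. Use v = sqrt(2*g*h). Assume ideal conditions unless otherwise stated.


v = sqrt(2 * g * h)
v = sqrt(2 * 9.81 * 6.76)
v = sqrt(132.6312) = 11.5166 m/s

11.5166 m/s


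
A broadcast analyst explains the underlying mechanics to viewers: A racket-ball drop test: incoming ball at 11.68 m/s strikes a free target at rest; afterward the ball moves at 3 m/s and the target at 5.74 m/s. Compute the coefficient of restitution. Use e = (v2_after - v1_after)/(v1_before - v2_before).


e = (v2_after - v1_after) / (v1_before - v2_before)
Numerator = 5.74 - 3 = 2.74
Denominator = 11.68 - 0 = 11.68
e = 2.74 / 11.68 = 0.2346

0.2346


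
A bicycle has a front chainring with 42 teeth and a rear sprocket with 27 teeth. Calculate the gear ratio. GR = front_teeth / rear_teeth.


GR = front_teeth / rear_teeth
GR = 42 / 27
GR = 1.5556

1.5556


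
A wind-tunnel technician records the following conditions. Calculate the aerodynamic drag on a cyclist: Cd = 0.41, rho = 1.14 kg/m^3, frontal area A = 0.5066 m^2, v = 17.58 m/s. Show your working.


Fd = 0.5 * Cd * rho * A * v^2
Fd = 0.5 * 0.41 * 1.14 * 0.5066 * 17.58^2
v^2 = 309.0564
Fd = 0.5 * 0.41 * 1.14 * 0.5066 * 309.0564 = 36.5899 N

36.5899 N


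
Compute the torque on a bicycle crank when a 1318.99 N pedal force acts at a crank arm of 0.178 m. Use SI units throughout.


tau = F * d
tau = 1318.99 * 0.178
tau = 234.7802 N*m

234.7802 N*m


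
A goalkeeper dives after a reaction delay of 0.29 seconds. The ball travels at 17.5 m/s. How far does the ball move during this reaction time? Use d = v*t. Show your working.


d = v * t
d = 17.5 * 0.29
d = 5.075 m

5.075 m


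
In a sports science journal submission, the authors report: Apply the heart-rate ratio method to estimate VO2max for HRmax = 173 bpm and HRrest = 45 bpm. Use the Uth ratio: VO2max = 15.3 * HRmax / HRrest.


VO2max = 15.3 * HRmax / HRrest
VO2max = 15.3 * 173 / 45
VO2max = 2646.9 / 45 = 58.82 mL/kg/min

58.82 mL/kg/min


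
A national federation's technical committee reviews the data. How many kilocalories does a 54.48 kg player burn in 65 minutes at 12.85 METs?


kcal = MET * mass * time_hr
Convert time: 65 min = 1.0833 hr
kcal = 12.85 * 54.48 * 1.0833
kcal = 758.407 kcal

758.407 kcal


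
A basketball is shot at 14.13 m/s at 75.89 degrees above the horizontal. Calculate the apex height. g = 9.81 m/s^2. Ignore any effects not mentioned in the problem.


H = (v*sin(theta))^2 / (2*g)
vy = v*sin(theta) = 14.13 * sin(75.89 deg) = 13.7037 m/s
H = vy^2 / (2*g) = 187.7911 / (2*9.81)
H = 187.7911 / 19.62 = 9.5714 m

9.5714 m


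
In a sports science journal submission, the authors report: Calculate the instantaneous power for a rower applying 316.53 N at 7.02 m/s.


P = F * v
P = 316.53 * 7.02
P = 2222.0406 W

2222.0406 W


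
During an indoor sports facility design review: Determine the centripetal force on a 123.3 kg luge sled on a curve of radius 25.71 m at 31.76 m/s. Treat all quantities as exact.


Fc = m * v^2 / r
v^2 = 31.76^2 = 1008.6976
Fc = 123.3 * 1008.6976 / 25.71
Fc = 124372.4141 / 25.71 = 4837.5112 N

4837.5112 N


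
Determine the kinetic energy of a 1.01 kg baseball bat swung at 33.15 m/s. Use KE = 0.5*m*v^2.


KE = 0.5 * m * v^2
KE = 0.5 * 1.01 * 33.15^2
KE = 0.5 * 1.01 * 1098.9225 = 554.9559 J

554.9559 J


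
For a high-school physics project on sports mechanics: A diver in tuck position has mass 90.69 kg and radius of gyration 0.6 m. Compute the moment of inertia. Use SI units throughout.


I = m * k^2
I = 90.69 * 0.6^2
I = 90.69 * 0.36 = 32.6484 kg*m^2

32.6484 kg*m^2


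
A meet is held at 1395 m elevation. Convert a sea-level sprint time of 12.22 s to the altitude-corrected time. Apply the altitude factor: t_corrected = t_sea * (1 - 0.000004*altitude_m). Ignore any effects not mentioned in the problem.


Correction factor = 1 - 0.000004 * 1395 = 0.99442
t_corrected = t_sea * factor = 12.22 * 0.99442
t_corrected = 12.1518 s

12.1518 s


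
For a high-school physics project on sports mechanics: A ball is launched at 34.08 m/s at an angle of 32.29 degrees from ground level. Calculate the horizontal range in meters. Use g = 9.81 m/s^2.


R = v^2 * sin(2*theta) / g
Convert angle to radians: theta = 32.29 deg = 0.5636 rad
sin(2*theta) = sin(1.1271) = 0.9032
R = 34.08^2 * 0.9032 / 9.81
R = 1161.4464 * 0.9032 / 9.81 = 106.9319 m

106.9319 m


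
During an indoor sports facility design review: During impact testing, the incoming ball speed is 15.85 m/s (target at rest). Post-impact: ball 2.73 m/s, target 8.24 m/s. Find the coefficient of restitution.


e = (v2_after - v1_after) / (v1_before - v2_before)
Numerator = 8.24 - 2.73 = 5.51
Denominator = 15.85 - 0 = 15.85
e = 5.51 / 15.85 = 0.3476

0.3476


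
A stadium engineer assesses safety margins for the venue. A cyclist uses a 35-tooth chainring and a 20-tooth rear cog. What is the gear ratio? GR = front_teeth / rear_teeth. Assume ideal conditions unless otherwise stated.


GR = front_teeth / rear_teeth
GR = 35 / 20
GR = 1.75

1.75


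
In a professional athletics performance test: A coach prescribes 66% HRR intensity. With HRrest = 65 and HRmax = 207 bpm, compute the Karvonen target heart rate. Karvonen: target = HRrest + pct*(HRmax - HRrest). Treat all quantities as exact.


Target = HRrest + pct*(HRmax - HRrest)
Heart rate reserve = HRmax - HRrest = 207 - 65 = 142 bpm
Fraction = 66% = 0.66
Target = 65 + 0.66 * 142
Target = 65 + 93.72 = 158.72 bpm

158.72 bpm


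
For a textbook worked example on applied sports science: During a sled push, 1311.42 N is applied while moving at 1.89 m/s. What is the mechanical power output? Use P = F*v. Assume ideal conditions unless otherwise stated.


P = F * v
P = 1311.42 * 1.89
P = 2478.5838 W

2478.5838 W


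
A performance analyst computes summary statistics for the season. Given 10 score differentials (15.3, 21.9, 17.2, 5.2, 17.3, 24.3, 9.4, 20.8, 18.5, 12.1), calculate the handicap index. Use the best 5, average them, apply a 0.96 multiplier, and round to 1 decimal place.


All differentials: 15.3, 21.9, 17.2, 5.2, 17.3, 24.3, 9.4, 20.8, 18.5, 12.1
Sorted: 5.2, 9.4, 12.1, 15.3, 17.2, 17.3, 18.5, 20.8, 21.9, 24.3
Best 5: 5.2, 9.4, 12.1, 15.3, 17.2
Average of best = 59.2 / 5 = 11.84
Raw index = 11.84 * 0.96 = 11.3664
Handicap index = round(11.3664, 1) = 11.4

11.4


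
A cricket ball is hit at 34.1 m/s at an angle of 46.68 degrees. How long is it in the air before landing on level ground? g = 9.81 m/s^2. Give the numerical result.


T = 2*v*sin(theta)/g
sin(theta) = sin(46.68 deg) = 0.7275
T = 2*34.1*0.7275 / 9.81
T = 49.6178 / 9.81 = 5.0579 s

5.0579 s


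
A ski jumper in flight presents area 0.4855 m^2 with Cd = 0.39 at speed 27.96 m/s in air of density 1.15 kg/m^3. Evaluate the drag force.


Fd = 0.5 * Cd * rho * A * v^2
Fd = 0.5 * 0.39 * 1.15 * 0.4855 * 27.96^2
v^2 = 781.7616
Fd = 0.5 * 0.39 * 1.15 * 0.4855 * 781.7616 = 85.113 N

85.113 N


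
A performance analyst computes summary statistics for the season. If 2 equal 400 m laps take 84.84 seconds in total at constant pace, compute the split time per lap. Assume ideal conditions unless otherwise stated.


Split time = total_time / n_laps = 84.84 / 2
Split time = 42.42 s per lap

42.42 s


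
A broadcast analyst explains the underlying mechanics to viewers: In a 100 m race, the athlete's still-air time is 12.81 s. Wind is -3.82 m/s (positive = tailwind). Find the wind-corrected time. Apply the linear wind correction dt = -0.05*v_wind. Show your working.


dt = -0.05 * v_wind = -0.05 * -3.82 = 0.191 s
t_corrected = t_still + dt = 12.81 + (0.191)
t_corrected = 13.001 s

13.001 s
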